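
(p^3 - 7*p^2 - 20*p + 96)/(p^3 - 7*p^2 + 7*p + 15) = (p^2 - 4*p - 32)/(p^2 - 4*p - 5)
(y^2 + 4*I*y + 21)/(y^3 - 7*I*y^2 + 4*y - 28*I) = (y^2 + 4*I*y + 21)/(y^3 - 7*I*y^2 + 4*y - 28*I)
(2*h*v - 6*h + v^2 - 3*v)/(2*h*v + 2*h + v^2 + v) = (v - 3)/(v + 1)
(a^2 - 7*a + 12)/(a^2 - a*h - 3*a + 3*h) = (a - 4)/(a - h)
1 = 1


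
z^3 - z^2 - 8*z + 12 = (z - 2)^2*(z + 3)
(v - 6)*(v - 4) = v^2 - 10*v + 24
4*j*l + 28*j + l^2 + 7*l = (4*j + l)*(l + 7)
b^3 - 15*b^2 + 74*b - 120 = (b - 6)*(b - 5)*(b - 4)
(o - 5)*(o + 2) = o^2 - 3*o - 10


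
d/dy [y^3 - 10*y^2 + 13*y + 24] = 3*y^2 - 20*y + 13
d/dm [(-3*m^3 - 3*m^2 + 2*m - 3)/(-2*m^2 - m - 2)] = (6*m^4 + 6*m^3 + 25*m^2 - 7)/(4*m^4 + 4*m^3 + 9*m^2 + 4*m + 4)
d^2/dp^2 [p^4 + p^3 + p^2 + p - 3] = 12*p^2 + 6*p + 2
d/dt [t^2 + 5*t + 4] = 2*t + 5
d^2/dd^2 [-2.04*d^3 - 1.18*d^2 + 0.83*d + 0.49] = -12.24*d - 2.36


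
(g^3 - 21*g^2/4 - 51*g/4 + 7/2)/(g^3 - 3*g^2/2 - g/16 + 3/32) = 8*(g^2 - 5*g - 14)/(8*g^2 - 10*g - 3)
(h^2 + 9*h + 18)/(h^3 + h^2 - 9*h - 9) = (h + 6)/(h^2 - 2*h - 3)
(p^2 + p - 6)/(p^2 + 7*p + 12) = (p - 2)/(p + 4)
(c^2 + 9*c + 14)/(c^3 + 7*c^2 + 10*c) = (c + 7)/(c*(c + 5))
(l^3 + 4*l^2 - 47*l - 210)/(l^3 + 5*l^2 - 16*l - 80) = (l^2 - l - 42)/(l^2 - 16)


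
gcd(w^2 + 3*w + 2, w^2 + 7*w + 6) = w + 1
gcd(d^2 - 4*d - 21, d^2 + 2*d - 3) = d + 3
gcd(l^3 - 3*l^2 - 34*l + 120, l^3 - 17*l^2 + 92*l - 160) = l^2 - 9*l + 20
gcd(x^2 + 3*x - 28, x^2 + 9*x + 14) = x + 7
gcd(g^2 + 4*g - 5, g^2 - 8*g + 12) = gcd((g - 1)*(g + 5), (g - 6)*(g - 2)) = 1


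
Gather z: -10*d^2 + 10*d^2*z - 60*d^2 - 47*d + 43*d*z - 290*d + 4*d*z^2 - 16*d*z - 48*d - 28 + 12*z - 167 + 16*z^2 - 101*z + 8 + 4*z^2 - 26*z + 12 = -70*d^2 - 385*d + z^2*(4*d + 20) + z*(10*d^2 + 27*d - 115) - 175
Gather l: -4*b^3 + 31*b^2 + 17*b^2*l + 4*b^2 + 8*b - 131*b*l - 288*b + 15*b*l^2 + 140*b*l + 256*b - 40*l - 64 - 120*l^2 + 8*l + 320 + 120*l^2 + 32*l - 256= -4*b^3 + 35*b^2 + 15*b*l^2 - 24*b + l*(17*b^2 + 9*b)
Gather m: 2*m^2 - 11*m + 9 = 2*m^2 - 11*m + 9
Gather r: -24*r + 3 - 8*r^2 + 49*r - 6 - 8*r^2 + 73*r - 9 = -16*r^2 + 98*r - 12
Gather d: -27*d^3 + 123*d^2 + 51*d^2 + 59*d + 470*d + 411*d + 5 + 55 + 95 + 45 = -27*d^3 + 174*d^2 + 940*d + 200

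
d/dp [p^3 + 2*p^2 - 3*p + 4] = 3*p^2 + 4*p - 3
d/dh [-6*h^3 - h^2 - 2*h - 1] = -18*h^2 - 2*h - 2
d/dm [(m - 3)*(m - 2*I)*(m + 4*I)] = 3*m^2 + m*(-6 + 4*I) + 8 - 6*I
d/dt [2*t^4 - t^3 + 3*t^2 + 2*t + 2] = 8*t^3 - 3*t^2 + 6*t + 2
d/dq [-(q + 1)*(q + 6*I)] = -2*q - 1 - 6*I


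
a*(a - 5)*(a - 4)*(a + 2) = a^4 - 7*a^3 + 2*a^2 + 40*a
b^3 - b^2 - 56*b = b*(b - 8)*(b + 7)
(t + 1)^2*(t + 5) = t^3 + 7*t^2 + 11*t + 5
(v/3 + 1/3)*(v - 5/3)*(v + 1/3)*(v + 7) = v^4/3 + 20*v^3/9 - 38*v^2/27 - 124*v/27 - 35/27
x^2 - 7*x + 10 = (x - 5)*(x - 2)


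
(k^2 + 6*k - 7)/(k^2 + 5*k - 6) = (k + 7)/(k + 6)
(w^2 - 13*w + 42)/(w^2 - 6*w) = (w - 7)/w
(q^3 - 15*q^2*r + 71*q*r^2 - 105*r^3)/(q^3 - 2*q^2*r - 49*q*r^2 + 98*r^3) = (q^2 - 8*q*r + 15*r^2)/(q^2 + 5*q*r - 14*r^2)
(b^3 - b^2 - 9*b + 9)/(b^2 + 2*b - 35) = (b^3 - b^2 - 9*b + 9)/(b^2 + 2*b - 35)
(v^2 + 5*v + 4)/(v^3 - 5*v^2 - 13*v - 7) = (v + 4)/(v^2 - 6*v - 7)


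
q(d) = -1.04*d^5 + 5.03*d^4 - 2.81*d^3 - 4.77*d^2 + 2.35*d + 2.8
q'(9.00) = -20216.06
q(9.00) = -30820.04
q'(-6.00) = -11329.01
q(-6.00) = 15029.86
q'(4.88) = -855.78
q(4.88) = -451.52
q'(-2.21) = -358.96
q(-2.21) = 179.45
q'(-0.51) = 2.00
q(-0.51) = 1.11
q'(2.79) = 31.99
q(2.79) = 40.16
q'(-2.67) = -679.51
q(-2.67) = 412.76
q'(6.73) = -4978.19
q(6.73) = -5093.69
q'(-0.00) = 2.35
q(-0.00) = 2.80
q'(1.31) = 5.30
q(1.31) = 2.18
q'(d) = -5.2*d^4 + 20.12*d^3 - 8.43*d^2 - 9.54*d + 2.35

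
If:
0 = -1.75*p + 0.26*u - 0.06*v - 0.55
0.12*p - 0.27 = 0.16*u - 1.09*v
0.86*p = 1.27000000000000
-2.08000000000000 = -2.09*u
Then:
No Solution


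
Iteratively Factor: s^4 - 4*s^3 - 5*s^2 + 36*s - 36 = (s - 2)*(s^3 - 2*s^2 - 9*s + 18) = (s - 3)*(s - 2)*(s^2 + s - 6) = (s - 3)*(s - 2)^2*(s + 3)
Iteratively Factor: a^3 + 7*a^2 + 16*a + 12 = (a + 2)*(a^2 + 5*a + 6) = (a + 2)*(a + 3)*(a + 2)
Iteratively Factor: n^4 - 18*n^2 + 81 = (n - 3)*(n^3 + 3*n^2 - 9*n - 27) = (n - 3)*(n + 3)*(n^2 - 9) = (n - 3)*(n + 3)^2*(n - 3)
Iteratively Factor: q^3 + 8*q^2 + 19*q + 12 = (q + 4)*(q^2 + 4*q + 3) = (q + 1)*(q + 4)*(q + 3)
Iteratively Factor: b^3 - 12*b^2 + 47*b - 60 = (b - 5)*(b^2 - 7*b + 12) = (b - 5)*(b - 3)*(b - 4)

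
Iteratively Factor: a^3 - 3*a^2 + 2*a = (a)*(a^2 - 3*a + 2) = a*(a - 1)*(a - 2)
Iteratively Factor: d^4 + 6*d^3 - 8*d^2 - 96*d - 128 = (d + 4)*(d^3 + 2*d^2 - 16*d - 32) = (d - 4)*(d + 4)*(d^2 + 6*d + 8) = (d - 4)*(d + 2)*(d + 4)*(d + 4)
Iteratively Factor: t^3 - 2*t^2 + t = (t - 1)*(t^2 - t) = t*(t - 1)*(t - 1)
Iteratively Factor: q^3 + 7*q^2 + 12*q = (q + 3)*(q^2 + 4*q) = q*(q + 3)*(q + 4)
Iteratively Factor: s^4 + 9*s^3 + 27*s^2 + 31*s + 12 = (s + 4)*(s^3 + 5*s^2 + 7*s + 3) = (s + 3)*(s + 4)*(s^2 + 2*s + 1) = (s + 1)*(s + 3)*(s + 4)*(s + 1)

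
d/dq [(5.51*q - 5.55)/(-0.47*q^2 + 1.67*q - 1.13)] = (2.5897*q^2 - 5.217*q + 3.0422)/(0.2209*q^4 - 1.5698*q^3 + 3.8511*q^2 - 3.7742*q + 1.2769)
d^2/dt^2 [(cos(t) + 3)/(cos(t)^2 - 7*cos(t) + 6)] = (-9*(1 - cos(2*t))^2*cos(t) - 19*(1 - cos(2*t))^2 - 991*cos(t) - 274*cos(2*t) + 93*cos(3*t) + 2*cos(5*t) + 1170)/(4*(cos(t) - 6)^3*(cos(t) - 1)^3)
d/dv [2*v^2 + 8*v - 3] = 4*v + 8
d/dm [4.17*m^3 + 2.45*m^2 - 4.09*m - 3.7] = 12.51*m^2 + 4.9*m - 4.09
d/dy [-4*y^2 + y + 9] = 1 - 8*y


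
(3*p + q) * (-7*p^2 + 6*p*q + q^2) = -21*p^3 + 11*p^2*q + 9*p*q^2 + q^3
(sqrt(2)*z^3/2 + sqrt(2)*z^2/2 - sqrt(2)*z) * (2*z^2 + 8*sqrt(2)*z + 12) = sqrt(2)*z^5 + sqrt(2)*z^4 + 8*z^4 + 4*sqrt(2)*z^3 + 8*z^3 - 16*z^2 + 6*sqrt(2)*z^2 - 12*sqrt(2)*z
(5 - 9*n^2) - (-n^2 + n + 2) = -8*n^2 - n + 3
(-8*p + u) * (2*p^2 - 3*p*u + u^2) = -16*p^3 + 26*p^2*u - 11*p*u^2 + u^3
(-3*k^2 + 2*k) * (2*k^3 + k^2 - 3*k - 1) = -6*k^5 + k^4 + 11*k^3 - 3*k^2 - 2*k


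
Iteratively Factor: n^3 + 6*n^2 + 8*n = (n)*(n^2 + 6*n + 8) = n*(n + 2)*(n + 4)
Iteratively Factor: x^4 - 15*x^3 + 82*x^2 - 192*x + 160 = (x - 4)*(x^3 - 11*x^2 + 38*x - 40) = (x - 4)^2*(x^2 - 7*x + 10) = (x - 5)*(x - 4)^2*(x - 2)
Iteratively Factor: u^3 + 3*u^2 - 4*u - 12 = (u + 2)*(u^2 + u - 6) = (u + 2)*(u + 3)*(u - 2)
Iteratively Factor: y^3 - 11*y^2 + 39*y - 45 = (y - 3)*(y^2 - 8*y + 15) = (y - 5)*(y - 3)*(y - 3)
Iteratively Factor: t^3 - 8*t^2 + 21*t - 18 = (t - 2)*(t^2 - 6*t + 9) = (t - 3)*(t - 2)*(t - 3)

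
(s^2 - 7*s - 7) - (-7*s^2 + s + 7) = 8*s^2 - 8*s - 14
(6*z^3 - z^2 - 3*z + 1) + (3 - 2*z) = 6*z^3 - z^2 - 5*z + 4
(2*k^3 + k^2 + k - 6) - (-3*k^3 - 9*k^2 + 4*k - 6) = 5*k^3 + 10*k^2 - 3*k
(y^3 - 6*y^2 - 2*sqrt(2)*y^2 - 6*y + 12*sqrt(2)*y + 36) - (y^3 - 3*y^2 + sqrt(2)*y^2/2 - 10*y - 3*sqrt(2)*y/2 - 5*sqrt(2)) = -5*sqrt(2)*y^2/2 - 3*y^2 + 4*y + 27*sqrt(2)*y/2 + 5*sqrt(2) + 36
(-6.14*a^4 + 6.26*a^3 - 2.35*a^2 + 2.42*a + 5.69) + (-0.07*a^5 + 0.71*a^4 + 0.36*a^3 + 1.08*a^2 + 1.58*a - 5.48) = -0.07*a^5 - 5.43*a^4 + 6.62*a^3 - 1.27*a^2 + 4.0*a + 0.21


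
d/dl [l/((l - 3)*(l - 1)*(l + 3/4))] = 4*(-8*l^3 + 13*l^2 + 9)/(16*l^6 - 104*l^5 + 169*l^4 + 72*l^3 - 234*l^2 + 81)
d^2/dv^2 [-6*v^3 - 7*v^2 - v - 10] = -36*v - 14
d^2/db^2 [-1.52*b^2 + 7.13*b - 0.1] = -3.04000000000000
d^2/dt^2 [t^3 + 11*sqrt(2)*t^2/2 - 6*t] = 6*t + 11*sqrt(2)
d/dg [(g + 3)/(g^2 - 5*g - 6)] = (g^2 - 5*g - (g + 3)*(2*g - 5) - 6)/(-g^2 + 5*g + 6)^2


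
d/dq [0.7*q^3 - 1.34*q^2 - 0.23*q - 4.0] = 2.1*q^2 - 2.68*q - 0.23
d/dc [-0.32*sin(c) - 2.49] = -0.32*cos(c)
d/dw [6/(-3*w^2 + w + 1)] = 6*(6*w - 1)/(-3*w^2 + w + 1)^2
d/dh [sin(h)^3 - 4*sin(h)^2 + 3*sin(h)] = (3*sin(h)^2 - 8*sin(h) + 3)*cos(h)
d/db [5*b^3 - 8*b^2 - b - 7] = 15*b^2 - 16*b - 1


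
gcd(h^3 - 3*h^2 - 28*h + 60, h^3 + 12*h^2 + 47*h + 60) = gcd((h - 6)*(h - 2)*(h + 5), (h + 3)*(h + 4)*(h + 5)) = h + 5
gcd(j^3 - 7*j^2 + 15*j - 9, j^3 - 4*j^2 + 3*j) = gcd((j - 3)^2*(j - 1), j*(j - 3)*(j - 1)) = j^2 - 4*j + 3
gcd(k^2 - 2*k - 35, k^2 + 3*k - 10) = k + 5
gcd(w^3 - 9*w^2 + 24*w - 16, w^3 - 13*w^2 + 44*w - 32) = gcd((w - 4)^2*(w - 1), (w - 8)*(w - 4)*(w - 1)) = w^2 - 5*w + 4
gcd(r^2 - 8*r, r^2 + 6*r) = r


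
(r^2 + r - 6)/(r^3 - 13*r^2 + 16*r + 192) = (r - 2)/(r^2 - 16*r + 64)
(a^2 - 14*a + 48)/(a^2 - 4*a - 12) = (a - 8)/(a + 2)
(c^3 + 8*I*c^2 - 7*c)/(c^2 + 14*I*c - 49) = c*(c + I)/(c + 7*I)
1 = 1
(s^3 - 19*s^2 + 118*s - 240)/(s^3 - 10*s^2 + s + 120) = (s - 6)/(s + 3)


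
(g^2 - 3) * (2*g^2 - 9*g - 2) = 2*g^4 - 9*g^3 - 8*g^2 + 27*g + 6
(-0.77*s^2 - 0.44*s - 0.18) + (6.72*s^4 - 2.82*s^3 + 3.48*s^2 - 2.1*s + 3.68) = 6.72*s^4 - 2.82*s^3 + 2.71*s^2 - 2.54*s + 3.5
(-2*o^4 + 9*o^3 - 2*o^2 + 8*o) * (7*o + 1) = -14*o^5 + 61*o^4 - 5*o^3 + 54*o^2 + 8*o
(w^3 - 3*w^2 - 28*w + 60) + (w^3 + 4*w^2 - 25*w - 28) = 2*w^3 + w^2 - 53*w + 32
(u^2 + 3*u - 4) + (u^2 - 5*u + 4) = 2*u^2 - 2*u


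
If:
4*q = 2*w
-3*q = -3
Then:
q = 1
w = 2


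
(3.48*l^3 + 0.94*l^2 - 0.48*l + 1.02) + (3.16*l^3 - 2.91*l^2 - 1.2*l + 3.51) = 6.64*l^3 - 1.97*l^2 - 1.68*l + 4.53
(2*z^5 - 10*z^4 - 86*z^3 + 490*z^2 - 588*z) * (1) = 2*z^5 - 10*z^4 - 86*z^3 + 490*z^2 - 588*z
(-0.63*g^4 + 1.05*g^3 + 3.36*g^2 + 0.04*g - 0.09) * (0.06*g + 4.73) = -0.0378*g^5 - 2.9169*g^4 + 5.1681*g^3 + 15.8952*g^2 + 0.1838*g - 0.4257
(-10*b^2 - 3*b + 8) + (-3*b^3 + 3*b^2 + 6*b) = -3*b^3 - 7*b^2 + 3*b + 8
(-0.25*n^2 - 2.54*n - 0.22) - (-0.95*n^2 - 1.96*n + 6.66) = 0.7*n^2 - 0.58*n - 6.88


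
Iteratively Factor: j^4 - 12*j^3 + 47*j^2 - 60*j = (j)*(j^3 - 12*j^2 + 47*j - 60) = j*(j - 5)*(j^2 - 7*j + 12) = j*(j - 5)*(j - 4)*(j - 3)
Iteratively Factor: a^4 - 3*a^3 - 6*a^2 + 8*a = (a)*(a^3 - 3*a^2 - 6*a + 8) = a*(a - 4)*(a^2 + a - 2) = a*(a - 4)*(a - 1)*(a + 2)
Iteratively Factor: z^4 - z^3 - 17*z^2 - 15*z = (z - 5)*(z^3 + 4*z^2 + 3*z) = (z - 5)*(z + 3)*(z^2 + z) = z*(z - 5)*(z + 3)*(z + 1)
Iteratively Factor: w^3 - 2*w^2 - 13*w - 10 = (w + 1)*(w^2 - 3*w - 10) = (w - 5)*(w + 1)*(w + 2)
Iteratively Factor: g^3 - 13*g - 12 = (g + 1)*(g^2 - g - 12) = (g - 4)*(g + 1)*(g + 3)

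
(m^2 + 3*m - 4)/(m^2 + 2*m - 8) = (m - 1)/(m - 2)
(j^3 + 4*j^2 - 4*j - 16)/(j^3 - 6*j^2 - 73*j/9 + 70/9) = 9*(j^3 + 4*j^2 - 4*j - 16)/(9*j^3 - 54*j^2 - 73*j + 70)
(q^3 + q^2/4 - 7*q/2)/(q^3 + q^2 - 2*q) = (q - 7/4)/(q - 1)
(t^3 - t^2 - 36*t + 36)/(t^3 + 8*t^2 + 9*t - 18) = (t - 6)/(t + 3)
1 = 1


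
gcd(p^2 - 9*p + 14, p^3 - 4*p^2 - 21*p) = p - 7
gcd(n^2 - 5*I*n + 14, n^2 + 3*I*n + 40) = 1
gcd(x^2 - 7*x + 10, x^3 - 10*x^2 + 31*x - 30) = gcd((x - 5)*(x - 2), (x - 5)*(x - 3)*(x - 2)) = x^2 - 7*x + 10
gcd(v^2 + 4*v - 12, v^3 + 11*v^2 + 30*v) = v + 6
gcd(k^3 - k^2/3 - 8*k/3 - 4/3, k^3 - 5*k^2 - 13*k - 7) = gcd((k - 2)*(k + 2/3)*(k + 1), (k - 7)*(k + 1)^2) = k + 1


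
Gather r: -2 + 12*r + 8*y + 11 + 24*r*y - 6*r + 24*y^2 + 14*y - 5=r*(24*y + 6) + 24*y^2 + 22*y + 4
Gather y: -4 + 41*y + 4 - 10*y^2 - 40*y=-10*y^2 + y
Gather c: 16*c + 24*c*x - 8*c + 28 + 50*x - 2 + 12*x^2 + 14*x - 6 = c*(24*x + 8) + 12*x^2 + 64*x + 20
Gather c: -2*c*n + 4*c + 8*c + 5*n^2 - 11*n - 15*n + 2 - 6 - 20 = c*(12 - 2*n) + 5*n^2 - 26*n - 24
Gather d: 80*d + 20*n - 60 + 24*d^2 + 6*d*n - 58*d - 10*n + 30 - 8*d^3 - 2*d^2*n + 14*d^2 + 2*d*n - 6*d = -8*d^3 + d^2*(38 - 2*n) + d*(8*n + 16) + 10*n - 30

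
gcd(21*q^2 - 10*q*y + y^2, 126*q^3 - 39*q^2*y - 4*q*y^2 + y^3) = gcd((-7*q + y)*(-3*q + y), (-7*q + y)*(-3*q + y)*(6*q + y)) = 21*q^2 - 10*q*y + y^2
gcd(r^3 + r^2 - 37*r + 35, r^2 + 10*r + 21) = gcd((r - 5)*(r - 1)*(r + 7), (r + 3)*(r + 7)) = r + 7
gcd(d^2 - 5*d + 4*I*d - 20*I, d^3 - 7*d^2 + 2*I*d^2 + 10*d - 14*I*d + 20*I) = d - 5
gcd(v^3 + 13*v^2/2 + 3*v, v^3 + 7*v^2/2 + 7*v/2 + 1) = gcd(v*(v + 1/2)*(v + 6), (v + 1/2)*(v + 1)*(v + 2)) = v + 1/2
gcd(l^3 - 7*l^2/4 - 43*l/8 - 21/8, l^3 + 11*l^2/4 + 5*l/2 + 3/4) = l^2 + 7*l/4 + 3/4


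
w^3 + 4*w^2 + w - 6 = (w - 1)*(w + 2)*(w + 3)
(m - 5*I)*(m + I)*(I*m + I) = I*m^3 + 4*m^2 + I*m^2 + 4*m + 5*I*m + 5*I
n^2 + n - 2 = (n - 1)*(n + 2)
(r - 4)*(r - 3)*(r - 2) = r^3 - 9*r^2 + 26*r - 24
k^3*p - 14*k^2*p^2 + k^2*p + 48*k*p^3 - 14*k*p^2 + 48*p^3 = (k - 8*p)*(k - 6*p)*(k*p + p)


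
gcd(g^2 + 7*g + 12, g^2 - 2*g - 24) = g + 4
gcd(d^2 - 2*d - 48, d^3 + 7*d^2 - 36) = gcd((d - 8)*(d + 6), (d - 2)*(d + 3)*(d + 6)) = d + 6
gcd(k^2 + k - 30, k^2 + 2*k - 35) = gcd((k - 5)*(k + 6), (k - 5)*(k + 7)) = k - 5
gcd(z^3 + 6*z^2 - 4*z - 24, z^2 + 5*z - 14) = z - 2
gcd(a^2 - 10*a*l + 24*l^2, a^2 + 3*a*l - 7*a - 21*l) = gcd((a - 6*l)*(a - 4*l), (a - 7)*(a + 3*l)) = 1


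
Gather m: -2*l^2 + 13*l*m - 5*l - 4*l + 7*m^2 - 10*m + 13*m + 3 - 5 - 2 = -2*l^2 - 9*l + 7*m^2 + m*(13*l + 3) - 4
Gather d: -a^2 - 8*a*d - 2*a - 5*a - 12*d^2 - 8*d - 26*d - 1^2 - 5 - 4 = -a^2 - 7*a - 12*d^2 + d*(-8*a - 34) - 10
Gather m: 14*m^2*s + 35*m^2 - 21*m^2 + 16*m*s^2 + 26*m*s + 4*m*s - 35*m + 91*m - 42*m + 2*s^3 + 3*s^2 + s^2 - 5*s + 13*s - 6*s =m^2*(14*s + 14) + m*(16*s^2 + 30*s + 14) + 2*s^3 + 4*s^2 + 2*s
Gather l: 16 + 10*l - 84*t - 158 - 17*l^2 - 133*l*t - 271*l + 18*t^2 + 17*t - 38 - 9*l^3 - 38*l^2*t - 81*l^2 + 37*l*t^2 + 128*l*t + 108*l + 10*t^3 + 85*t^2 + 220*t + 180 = -9*l^3 + l^2*(-38*t - 98) + l*(37*t^2 - 5*t - 153) + 10*t^3 + 103*t^2 + 153*t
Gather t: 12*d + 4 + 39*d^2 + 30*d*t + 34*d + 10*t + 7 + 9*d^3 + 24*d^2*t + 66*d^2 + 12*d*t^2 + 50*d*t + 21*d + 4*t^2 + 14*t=9*d^3 + 105*d^2 + 67*d + t^2*(12*d + 4) + t*(24*d^2 + 80*d + 24) + 11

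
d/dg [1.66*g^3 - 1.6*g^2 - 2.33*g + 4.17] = 4.98*g^2 - 3.2*g - 2.33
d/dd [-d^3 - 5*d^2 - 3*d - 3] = -3*d^2 - 10*d - 3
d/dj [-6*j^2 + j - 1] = 1 - 12*j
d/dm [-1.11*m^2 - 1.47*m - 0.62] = -2.22*m - 1.47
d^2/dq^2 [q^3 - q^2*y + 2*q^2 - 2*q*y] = 6*q - 2*y + 4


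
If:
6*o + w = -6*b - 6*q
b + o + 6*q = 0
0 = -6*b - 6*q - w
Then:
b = -w/5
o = 0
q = w/30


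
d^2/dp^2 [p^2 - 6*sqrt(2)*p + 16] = 2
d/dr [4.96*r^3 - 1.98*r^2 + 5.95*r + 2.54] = 14.88*r^2 - 3.96*r + 5.95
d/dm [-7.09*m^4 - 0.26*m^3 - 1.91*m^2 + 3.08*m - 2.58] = -28.36*m^3 - 0.78*m^2 - 3.82*m + 3.08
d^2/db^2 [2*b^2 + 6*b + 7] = 4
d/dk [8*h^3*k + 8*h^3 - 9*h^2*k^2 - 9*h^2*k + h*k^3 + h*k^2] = h*(8*h^2 - 18*h*k - 9*h + 3*k^2 + 2*k)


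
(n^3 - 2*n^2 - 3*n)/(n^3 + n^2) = (n - 3)/n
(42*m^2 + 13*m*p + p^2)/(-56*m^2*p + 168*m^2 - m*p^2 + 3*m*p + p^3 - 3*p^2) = (6*m + p)/(-8*m*p + 24*m + p^2 - 3*p)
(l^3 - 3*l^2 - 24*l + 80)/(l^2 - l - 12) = (l^2 + l - 20)/(l + 3)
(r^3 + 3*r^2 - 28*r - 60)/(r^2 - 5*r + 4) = (r^3 + 3*r^2 - 28*r - 60)/(r^2 - 5*r + 4)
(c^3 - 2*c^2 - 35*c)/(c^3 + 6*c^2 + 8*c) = (c^2 - 2*c - 35)/(c^2 + 6*c + 8)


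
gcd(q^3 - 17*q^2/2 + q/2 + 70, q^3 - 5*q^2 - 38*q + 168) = q^2 - 11*q + 28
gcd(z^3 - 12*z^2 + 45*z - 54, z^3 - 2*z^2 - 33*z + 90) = z - 3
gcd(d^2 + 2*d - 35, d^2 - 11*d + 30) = d - 5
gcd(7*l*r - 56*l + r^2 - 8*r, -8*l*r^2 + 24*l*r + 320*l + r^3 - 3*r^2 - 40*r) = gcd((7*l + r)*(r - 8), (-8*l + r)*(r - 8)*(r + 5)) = r - 8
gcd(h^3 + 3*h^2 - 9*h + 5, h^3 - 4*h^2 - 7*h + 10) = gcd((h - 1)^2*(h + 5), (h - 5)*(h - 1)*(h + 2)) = h - 1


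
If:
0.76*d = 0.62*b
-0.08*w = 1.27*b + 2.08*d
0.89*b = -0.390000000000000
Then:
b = -0.44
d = -0.36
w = 16.25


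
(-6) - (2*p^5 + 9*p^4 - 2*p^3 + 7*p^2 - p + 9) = -2*p^5 - 9*p^4 + 2*p^3 - 7*p^2 + p - 15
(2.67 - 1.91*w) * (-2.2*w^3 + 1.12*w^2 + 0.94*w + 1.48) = 4.202*w^4 - 8.0132*w^3 + 1.195*w^2 - 0.317*w + 3.9516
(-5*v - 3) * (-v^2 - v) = 5*v^3 + 8*v^2 + 3*v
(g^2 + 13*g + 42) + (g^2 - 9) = 2*g^2 + 13*g + 33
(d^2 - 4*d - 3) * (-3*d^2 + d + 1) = -3*d^4 + 13*d^3 + 6*d^2 - 7*d - 3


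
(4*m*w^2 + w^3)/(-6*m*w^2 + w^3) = (4*m + w)/(-6*m + w)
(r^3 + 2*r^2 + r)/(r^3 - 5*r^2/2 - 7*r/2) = 2*(r + 1)/(2*r - 7)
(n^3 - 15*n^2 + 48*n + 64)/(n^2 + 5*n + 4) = (n^2 - 16*n + 64)/(n + 4)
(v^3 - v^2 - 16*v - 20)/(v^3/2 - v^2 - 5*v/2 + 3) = 2*(v^2 - 3*v - 10)/(v^2 - 4*v + 3)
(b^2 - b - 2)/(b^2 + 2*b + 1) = (b - 2)/(b + 1)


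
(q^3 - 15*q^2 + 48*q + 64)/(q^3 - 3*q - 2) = (q^2 - 16*q + 64)/(q^2 - q - 2)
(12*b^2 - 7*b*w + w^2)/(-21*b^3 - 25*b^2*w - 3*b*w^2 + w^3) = (-12*b^2 + 7*b*w - w^2)/(21*b^3 + 25*b^2*w + 3*b*w^2 - w^3)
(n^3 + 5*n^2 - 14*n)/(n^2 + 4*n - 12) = n*(n + 7)/(n + 6)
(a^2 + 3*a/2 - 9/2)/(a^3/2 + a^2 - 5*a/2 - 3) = (2*a - 3)/(a^2 - a - 2)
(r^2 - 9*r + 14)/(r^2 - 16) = (r^2 - 9*r + 14)/(r^2 - 16)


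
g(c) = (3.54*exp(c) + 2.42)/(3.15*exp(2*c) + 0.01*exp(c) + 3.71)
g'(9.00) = 0.00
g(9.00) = 0.00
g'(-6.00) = 0.00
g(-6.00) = 0.65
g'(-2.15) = 0.09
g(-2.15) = 0.75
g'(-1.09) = 0.14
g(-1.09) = 0.89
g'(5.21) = -0.01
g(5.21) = 0.01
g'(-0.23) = -0.15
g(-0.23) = 0.92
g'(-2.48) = 0.07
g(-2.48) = 0.73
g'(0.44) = -0.45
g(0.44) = 0.70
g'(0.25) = -0.40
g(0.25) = 0.78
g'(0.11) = -0.34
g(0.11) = 0.83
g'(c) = (3.54*exp(c) + 2.42)*(-6.3*exp(2*c) - 0.01*exp(c))/(3.15*exp(2*c) + 0.01*exp(c) + 3.71)^2 + 3.54*exp(c)/(3.15*exp(2*c) + 0.01*exp(c) + 3.71)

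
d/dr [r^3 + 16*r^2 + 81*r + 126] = 3*r^2 + 32*r + 81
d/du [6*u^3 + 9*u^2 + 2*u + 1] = 18*u^2 + 18*u + 2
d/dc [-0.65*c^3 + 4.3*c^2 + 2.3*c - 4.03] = -1.95*c^2 + 8.6*c + 2.3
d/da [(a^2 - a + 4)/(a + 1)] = (a^2 + 2*a - 5)/(a^2 + 2*a + 1)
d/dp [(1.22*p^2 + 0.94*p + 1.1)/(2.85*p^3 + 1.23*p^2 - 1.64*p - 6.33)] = (-3.477*p^4 - 5.358*p^3 - 12.562*p^2 - 18.1512*p - 4.1462)/(8.1225*p^6 + 7.011*p^5 - 7.8351*p^4 - 40.1154*p^3 - 12.8822*p^2 + 20.7624*p + 40.0689)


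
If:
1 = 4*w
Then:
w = 1/4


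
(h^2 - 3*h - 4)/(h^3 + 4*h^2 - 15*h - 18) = (h - 4)/(h^2 + 3*h - 18)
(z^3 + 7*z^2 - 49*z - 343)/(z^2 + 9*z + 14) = (z^2 - 49)/(z + 2)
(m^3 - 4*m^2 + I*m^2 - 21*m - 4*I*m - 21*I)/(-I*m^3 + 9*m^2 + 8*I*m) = I*(m^2 - 4*m - 21)/(m*(m + 8*I))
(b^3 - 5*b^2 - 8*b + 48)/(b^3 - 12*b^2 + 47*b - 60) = (b^2 - b - 12)/(b^2 - 8*b + 15)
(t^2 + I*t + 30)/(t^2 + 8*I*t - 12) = (t - 5*I)/(t + 2*I)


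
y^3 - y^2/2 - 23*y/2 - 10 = (y - 4)*(y + 1)*(y + 5/2)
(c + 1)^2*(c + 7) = c^3 + 9*c^2 + 15*c + 7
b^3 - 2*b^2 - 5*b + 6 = (b - 3)*(b - 1)*(b + 2)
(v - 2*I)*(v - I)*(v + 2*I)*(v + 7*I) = v^4 + 6*I*v^3 + 11*v^2 + 24*I*v + 28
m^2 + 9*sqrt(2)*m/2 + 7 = (m + sqrt(2))*(m + 7*sqrt(2)/2)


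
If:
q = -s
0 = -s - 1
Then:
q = 1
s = -1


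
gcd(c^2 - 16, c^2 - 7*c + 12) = c - 4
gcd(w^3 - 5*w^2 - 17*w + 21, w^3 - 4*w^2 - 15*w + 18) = w^2 + 2*w - 3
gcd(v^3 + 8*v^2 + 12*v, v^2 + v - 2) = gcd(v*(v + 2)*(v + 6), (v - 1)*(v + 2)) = v + 2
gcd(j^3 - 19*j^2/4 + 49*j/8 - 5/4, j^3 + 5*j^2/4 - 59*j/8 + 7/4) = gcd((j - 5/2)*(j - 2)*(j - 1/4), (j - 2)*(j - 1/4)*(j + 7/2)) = j^2 - 9*j/4 + 1/2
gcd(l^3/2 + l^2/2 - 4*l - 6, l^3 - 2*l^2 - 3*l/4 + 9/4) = 1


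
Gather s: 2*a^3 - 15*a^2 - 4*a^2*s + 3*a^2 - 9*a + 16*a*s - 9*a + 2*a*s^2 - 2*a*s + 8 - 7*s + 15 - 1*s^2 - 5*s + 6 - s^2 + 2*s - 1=2*a^3 - 12*a^2 - 18*a + s^2*(2*a - 2) + s*(-4*a^2 + 14*a - 10) + 28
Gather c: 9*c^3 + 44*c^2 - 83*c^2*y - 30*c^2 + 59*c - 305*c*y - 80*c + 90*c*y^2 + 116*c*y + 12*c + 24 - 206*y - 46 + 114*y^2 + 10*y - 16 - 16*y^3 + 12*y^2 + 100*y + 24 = 9*c^3 + c^2*(14 - 83*y) + c*(90*y^2 - 189*y - 9) - 16*y^3 + 126*y^2 - 96*y - 14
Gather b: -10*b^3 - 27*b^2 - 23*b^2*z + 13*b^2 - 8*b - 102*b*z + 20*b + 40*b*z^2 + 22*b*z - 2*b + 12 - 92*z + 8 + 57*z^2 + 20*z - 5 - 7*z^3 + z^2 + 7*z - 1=-10*b^3 + b^2*(-23*z - 14) + b*(40*z^2 - 80*z + 10) - 7*z^3 + 58*z^2 - 65*z + 14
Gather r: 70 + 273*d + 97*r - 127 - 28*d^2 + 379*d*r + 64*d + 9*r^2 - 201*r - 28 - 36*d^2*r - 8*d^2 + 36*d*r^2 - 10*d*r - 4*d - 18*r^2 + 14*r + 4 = -36*d^2 + 333*d + r^2*(36*d - 9) + r*(-36*d^2 + 369*d - 90) - 81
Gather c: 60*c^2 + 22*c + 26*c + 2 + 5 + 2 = 60*c^2 + 48*c + 9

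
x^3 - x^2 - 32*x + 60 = (x - 5)*(x - 2)*(x + 6)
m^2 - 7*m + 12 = (m - 4)*(m - 3)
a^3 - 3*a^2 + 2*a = a*(a - 2)*(a - 1)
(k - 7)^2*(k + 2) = k^3 - 12*k^2 + 21*k + 98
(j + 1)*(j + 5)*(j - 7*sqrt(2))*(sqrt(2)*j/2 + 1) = sqrt(2)*j^4/2 - 6*j^3 + 3*sqrt(2)*j^3 - 36*j^2 - 9*sqrt(2)*j^2/2 - 42*sqrt(2)*j - 30*j - 35*sqrt(2)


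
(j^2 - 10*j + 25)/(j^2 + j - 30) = (j - 5)/(j + 6)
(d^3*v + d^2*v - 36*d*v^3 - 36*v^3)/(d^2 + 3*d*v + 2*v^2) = v*(d^3 + d^2 - 36*d*v^2 - 36*v^2)/(d^2 + 3*d*v + 2*v^2)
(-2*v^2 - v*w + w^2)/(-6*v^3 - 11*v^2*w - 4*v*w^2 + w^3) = (2*v - w)/(6*v^2 + 5*v*w - w^2)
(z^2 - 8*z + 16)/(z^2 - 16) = (z - 4)/(z + 4)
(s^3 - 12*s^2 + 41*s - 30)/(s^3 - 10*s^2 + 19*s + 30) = (s - 1)/(s + 1)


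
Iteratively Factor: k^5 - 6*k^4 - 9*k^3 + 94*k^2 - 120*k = (k - 2)*(k^4 - 4*k^3 - 17*k^2 + 60*k) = k*(k - 2)*(k^3 - 4*k^2 - 17*k + 60) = k*(k - 2)*(k + 4)*(k^2 - 8*k + 15) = k*(k - 3)*(k - 2)*(k + 4)*(k - 5)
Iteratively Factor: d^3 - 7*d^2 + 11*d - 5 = (d - 1)*(d^2 - 6*d + 5) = (d - 5)*(d - 1)*(d - 1)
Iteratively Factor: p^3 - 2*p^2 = (p)*(p^2 - 2*p) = p*(p - 2)*(p)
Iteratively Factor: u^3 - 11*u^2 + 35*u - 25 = (u - 5)*(u^2 - 6*u + 5) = (u - 5)*(u - 1)*(u - 5)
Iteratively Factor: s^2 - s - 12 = (s + 3)*(s - 4)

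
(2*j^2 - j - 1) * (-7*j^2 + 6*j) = -14*j^4 + 19*j^3 + j^2 - 6*j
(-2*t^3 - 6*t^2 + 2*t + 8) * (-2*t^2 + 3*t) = 4*t^5 + 6*t^4 - 22*t^3 - 10*t^2 + 24*t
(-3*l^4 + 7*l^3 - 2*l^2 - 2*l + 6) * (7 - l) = 3*l^5 - 28*l^4 + 51*l^3 - 12*l^2 - 20*l + 42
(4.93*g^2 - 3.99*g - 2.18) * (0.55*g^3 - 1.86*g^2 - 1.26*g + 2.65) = 2.7115*g^5 - 11.3643*g^4 + 0.0106000000000011*g^3 + 22.1467*g^2 - 7.8267*g - 5.777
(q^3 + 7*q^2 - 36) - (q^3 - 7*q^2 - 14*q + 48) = 14*q^2 + 14*q - 84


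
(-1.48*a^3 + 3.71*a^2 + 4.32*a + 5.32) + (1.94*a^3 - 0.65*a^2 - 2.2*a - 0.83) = 0.46*a^3 + 3.06*a^2 + 2.12*a + 4.49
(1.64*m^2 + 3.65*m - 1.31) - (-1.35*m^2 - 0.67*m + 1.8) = 2.99*m^2 + 4.32*m - 3.11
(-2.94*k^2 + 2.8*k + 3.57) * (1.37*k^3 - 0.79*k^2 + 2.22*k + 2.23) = -4.0278*k^5 + 6.1586*k^4 - 3.8479*k^3 - 3.1605*k^2 + 14.1694*k + 7.9611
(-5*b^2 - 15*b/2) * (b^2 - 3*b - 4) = -5*b^4 + 15*b^3/2 + 85*b^2/2 + 30*b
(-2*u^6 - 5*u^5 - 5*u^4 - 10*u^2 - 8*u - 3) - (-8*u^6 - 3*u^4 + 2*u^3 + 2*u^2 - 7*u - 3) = 6*u^6 - 5*u^5 - 2*u^4 - 2*u^3 - 12*u^2 - u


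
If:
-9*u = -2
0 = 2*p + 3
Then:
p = -3/2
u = 2/9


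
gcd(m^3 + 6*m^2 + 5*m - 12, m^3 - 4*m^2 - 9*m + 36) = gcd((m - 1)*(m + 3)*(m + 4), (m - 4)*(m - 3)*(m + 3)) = m + 3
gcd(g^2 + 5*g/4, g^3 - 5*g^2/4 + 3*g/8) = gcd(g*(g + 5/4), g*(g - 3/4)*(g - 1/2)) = g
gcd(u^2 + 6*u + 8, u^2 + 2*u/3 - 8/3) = u + 2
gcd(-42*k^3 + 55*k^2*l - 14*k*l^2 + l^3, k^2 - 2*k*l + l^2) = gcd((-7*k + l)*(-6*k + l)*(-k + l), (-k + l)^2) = k - l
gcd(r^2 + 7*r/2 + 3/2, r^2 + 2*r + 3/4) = r + 1/2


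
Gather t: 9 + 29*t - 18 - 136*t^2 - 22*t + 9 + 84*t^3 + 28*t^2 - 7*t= 84*t^3 - 108*t^2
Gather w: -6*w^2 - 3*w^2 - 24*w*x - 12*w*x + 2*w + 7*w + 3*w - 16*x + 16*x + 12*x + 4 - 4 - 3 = -9*w^2 + w*(12 - 36*x) + 12*x - 3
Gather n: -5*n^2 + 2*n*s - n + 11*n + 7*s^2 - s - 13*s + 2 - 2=-5*n^2 + n*(2*s + 10) + 7*s^2 - 14*s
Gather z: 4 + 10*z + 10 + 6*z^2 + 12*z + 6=6*z^2 + 22*z + 20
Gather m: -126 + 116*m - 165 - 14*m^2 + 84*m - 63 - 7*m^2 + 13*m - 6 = -21*m^2 + 213*m - 360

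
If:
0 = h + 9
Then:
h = -9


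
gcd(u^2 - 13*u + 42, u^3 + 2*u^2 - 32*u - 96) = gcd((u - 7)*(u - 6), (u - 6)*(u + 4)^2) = u - 6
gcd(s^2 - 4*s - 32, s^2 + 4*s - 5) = 1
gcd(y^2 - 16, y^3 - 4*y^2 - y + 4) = y - 4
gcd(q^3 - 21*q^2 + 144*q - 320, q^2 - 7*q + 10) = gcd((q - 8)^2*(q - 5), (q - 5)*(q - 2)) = q - 5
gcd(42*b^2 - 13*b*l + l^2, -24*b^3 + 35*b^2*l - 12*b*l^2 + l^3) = 1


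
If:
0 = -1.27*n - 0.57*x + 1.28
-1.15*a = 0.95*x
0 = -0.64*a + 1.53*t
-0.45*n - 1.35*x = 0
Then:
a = 0.33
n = 1.19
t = 0.14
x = -0.40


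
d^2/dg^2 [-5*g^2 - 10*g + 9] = -10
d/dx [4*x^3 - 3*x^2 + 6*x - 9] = 12*x^2 - 6*x + 6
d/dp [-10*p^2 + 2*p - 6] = 2 - 20*p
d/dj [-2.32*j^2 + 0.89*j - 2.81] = 0.89 - 4.64*j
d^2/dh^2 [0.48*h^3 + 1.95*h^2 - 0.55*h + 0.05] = 2.88*h + 3.9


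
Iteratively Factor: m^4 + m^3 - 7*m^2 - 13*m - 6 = (m + 2)*(m^3 - m^2 - 5*m - 3) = (m - 3)*(m + 2)*(m^2 + 2*m + 1) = (m - 3)*(m + 1)*(m + 2)*(m + 1)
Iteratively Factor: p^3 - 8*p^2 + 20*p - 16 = (p - 2)*(p^2 - 6*p + 8) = (p - 2)^2*(p - 4)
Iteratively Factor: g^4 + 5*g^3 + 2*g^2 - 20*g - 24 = (g + 2)*(g^3 + 3*g^2 - 4*g - 12) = (g - 2)*(g + 2)*(g^2 + 5*g + 6) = (g - 2)*(g + 2)^2*(g + 3)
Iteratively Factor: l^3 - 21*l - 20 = (l - 5)*(l^2 + 5*l + 4) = (l - 5)*(l + 1)*(l + 4)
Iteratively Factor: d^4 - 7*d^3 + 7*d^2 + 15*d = (d - 3)*(d^3 - 4*d^2 - 5*d) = (d - 3)*(d + 1)*(d^2 - 5*d) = d*(d - 3)*(d + 1)*(d - 5)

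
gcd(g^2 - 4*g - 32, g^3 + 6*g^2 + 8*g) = g + 4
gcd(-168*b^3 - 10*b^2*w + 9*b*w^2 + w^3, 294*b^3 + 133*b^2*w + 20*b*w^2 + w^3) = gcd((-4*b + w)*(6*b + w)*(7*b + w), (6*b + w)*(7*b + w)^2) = 42*b^2 + 13*b*w + w^2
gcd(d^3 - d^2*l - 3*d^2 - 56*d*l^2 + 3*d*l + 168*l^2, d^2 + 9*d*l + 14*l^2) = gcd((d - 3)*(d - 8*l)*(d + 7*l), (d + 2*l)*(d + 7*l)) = d + 7*l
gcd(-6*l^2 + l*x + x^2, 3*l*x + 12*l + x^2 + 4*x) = 3*l + x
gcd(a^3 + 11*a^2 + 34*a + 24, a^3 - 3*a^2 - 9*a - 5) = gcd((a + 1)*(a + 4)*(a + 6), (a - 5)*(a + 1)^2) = a + 1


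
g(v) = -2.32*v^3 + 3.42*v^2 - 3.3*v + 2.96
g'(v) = -6.96*v^2 + 6.84*v - 3.3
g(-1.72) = 30.56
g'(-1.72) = -35.66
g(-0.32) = 4.44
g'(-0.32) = -6.20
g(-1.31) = 18.37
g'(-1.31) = -24.20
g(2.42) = -17.88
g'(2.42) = -27.51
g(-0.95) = 11.17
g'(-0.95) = -16.08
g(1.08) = 0.46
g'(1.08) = -4.03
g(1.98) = -8.17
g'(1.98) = -17.04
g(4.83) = -194.61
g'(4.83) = -132.63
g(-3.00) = 106.28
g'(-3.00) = -86.46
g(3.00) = -38.80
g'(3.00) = -45.42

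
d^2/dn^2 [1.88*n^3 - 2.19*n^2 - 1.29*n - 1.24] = 11.28*n - 4.38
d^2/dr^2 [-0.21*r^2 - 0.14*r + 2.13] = -0.420000000000000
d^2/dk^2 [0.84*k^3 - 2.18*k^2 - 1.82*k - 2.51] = 5.04*k - 4.36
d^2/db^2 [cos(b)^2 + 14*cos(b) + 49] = -14*cos(b) - 2*cos(2*b)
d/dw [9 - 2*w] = -2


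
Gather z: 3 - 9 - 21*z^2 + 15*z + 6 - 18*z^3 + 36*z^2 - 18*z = -18*z^3 + 15*z^2 - 3*z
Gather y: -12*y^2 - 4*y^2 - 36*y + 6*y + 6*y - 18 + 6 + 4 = -16*y^2 - 24*y - 8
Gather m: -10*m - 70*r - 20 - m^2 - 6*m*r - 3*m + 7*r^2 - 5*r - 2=-m^2 + m*(-6*r - 13) + 7*r^2 - 75*r - 22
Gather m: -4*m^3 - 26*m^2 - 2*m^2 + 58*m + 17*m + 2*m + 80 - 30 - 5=-4*m^3 - 28*m^2 + 77*m + 45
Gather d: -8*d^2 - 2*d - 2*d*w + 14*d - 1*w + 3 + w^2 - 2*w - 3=-8*d^2 + d*(12 - 2*w) + w^2 - 3*w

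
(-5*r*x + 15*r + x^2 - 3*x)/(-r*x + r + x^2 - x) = (5*r*x - 15*r - x^2 + 3*x)/(r*x - r - x^2 + x)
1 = 1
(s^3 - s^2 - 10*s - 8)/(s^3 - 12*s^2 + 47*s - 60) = (s^2 + 3*s + 2)/(s^2 - 8*s + 15)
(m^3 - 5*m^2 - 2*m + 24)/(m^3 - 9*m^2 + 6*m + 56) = (m - 3)/(m - 7)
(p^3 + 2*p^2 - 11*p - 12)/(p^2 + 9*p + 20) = (p^2 - 2*p - 3)/(p + 5)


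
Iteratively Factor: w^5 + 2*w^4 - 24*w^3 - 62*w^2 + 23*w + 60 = (w + 4)*(w^4 - 2*w^3 - 16*w^2 + 2*w + 15) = (w + 3)*(w + 4)*(w^3 - 5*w^2 - w + 5) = (w - 5)*(w + 3)*(w + 4)*(w^2 - 1) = (w - 5)*(w - 1)*(w + 3)*(w + 4)*(w + 1)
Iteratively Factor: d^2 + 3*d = (d + 3)*(d)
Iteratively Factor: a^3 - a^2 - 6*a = (a - 3)*(a^2 + 2*a) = a*(a - 3)*(a + 2)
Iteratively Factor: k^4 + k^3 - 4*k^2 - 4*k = (k + 2)*(k^3 - k^2 - 2*k) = (k - 2)*(k + 2)*(k^2 + k) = k*(k - 2)*(k + 2)*(k + 1)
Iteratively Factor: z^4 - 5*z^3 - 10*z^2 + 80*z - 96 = (z - 3)*(z^3 - 2*z^2 - 16*z + 32) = (z - 3)*(z - 2)*(z^2 - 16) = (z - 3)*(z - 2)*(z + 4)*(z - 4)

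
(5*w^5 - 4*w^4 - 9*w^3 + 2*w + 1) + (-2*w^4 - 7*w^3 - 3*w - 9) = 5*w^5 - 6*w^4 - 16*w^3 - w - 8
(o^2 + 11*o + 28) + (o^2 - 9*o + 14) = 2*o^2 + 2*o + 42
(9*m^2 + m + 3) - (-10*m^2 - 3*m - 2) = 19*m^2 + 4*m + 5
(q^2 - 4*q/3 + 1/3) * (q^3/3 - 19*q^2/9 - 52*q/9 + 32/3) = q^5/3 - 23*q^4/9 - 77*q^3/27 + 53*q^2/3 - 436*q/27 + 32/9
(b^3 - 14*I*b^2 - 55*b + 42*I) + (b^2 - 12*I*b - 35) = b^3 + b^2 - 14*I*b^2 - 55*b - 12*I*b - 35 + 42*I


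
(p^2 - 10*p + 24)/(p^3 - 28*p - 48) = (p - 4)/(p^2 + 6*p + 8)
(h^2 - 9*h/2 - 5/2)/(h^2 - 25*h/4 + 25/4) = 2*(2*h + 1)/(4*h - 5)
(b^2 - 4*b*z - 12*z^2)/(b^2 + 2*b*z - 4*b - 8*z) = (b - 6*z)/(b - 4)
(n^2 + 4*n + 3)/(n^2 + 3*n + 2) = (n + 3)/(n + 2)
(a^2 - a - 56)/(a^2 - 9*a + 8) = (a + 7)/(a - 1)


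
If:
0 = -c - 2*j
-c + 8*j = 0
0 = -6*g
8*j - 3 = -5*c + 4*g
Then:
No Solution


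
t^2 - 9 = (t - 3)*(t + 3)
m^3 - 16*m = m*(m - 4)*(m + 4)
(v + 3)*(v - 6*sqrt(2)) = v^2 - 6*sqrt(2)*v + 3*v - 18*sqrt(2)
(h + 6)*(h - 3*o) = h^2 - 3*h*o + 6*h - 18*o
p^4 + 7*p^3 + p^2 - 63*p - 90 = (p - 3)*(p + 2)*(p + 3)*(p + 5)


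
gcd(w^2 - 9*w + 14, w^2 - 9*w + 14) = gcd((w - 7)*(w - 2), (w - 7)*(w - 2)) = w^2 - 9*w + 14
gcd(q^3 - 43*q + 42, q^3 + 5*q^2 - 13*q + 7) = q^2 + 6*q - 7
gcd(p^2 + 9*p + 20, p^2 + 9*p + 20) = p^2 + 9*p + 20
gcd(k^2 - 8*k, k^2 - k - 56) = k - 8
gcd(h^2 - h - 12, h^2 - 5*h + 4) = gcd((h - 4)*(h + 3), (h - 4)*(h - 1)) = h - 4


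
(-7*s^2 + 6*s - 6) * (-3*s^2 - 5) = 21*s^4 - 18*s^3 + 53*s^2 - 30*s + 30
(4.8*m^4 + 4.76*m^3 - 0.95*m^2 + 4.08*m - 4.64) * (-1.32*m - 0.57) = -6.336*m^5 - 9.0192*m^4 - 1.4592*m^3 - 4.8441*m^2 + 3.7992*m + 2.6448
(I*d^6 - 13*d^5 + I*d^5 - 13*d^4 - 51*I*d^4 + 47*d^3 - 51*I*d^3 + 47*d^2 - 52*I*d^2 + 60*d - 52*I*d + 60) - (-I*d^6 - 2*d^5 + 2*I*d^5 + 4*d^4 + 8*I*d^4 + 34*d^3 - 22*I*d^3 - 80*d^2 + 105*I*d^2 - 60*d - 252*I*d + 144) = 2*I*d^6 - 11*d^5 - I*d^5 - 17*d^4 - 59*I*d^4 + 13*d^3 - 29*I*d^3 + 127*d^2 - 157*I*d^2 + 120*d + 200*I*d - 84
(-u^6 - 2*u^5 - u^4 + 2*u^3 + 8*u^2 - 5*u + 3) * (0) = 0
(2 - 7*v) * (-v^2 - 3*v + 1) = 7*v^3 + 19*v^2 - 13*v + 2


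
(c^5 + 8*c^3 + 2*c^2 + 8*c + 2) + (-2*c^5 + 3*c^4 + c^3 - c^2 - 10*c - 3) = -c^5 + 3*c^4 + 9*c^3 + c^2 - 2*c - 1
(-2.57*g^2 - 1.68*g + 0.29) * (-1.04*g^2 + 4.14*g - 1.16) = 2.6728*g^4 - 8.8926*g^3 - 4.2756*g^2 + 3.1494*g - 0.3364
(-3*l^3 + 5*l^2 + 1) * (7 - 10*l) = 30*l^4 - 71*l^3 + 35*l^2 - 10*l + 7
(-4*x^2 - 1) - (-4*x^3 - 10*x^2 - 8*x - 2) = 4*x^3 + 6*x^2 + 8*x + 1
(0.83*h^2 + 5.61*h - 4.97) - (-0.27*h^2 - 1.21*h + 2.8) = 1.1*h^2 + 6.82*h - 7.77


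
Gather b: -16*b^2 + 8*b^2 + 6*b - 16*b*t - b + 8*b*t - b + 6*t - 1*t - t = -8*b^2 + b*(4 - 8*t) + 4*t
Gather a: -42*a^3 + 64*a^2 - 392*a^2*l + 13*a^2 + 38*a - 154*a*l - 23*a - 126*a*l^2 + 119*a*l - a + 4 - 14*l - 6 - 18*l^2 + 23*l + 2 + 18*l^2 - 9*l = -42*a^3 + a^2*(77 - 392*l) + a*(-126*l^2 - 35*l + 14)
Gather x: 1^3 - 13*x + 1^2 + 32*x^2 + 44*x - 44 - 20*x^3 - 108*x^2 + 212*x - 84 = -20*x^3 - 76*x^2 + 243*x - 126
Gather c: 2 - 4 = -2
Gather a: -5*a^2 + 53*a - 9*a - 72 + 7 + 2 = -5*a^2 + 44*a - 63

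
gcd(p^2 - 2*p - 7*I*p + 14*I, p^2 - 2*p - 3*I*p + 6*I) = p - 2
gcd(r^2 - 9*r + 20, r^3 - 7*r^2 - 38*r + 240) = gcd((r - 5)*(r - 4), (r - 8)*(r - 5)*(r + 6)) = r - 5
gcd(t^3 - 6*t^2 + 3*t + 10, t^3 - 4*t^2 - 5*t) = t^2 - 4*t - 5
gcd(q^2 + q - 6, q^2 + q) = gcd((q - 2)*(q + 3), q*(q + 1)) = 1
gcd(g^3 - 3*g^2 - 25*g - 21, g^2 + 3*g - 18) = 1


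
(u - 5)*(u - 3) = u^2 - 8*u + 15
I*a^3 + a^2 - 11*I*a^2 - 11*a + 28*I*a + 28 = (a - 7)*(a - 4)*(I*a + 1)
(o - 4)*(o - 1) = o^2 - 5*o + 4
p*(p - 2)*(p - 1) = p^3 - 3*p^2 + 2*p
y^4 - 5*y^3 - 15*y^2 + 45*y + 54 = (y - 6)*(y - 3)*(y + 1)*(y + 3)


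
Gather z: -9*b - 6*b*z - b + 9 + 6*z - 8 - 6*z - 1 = -6*b*z - 10*b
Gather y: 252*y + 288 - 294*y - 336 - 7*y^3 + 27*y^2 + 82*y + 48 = -7*y^3 + 27*y^2 + 40*y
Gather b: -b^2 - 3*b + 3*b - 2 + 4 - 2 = -b^2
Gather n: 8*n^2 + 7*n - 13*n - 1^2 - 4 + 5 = 8*n^2 - 6*n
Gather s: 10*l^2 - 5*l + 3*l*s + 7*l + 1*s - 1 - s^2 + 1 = 10*l^2 + 2*l - s^2 + s*(3*l + 1)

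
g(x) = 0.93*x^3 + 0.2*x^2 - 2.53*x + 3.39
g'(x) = 2.79*x^2 + 0.4*x - 2.53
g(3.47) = 35.88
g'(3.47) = 32.45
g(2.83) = 18.91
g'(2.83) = 20.95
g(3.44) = 34.91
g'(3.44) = 31.86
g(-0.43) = 4.44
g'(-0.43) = -2.19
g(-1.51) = 4.46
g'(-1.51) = 3.23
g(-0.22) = 3.95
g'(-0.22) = -2.48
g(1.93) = 5.94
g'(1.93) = 8.63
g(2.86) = 19.55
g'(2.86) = 21.44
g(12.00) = 1608.87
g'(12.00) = 404.03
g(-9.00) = -635.61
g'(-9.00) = 219.86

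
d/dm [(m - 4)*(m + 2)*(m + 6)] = 3*m^2 + 8*m - 20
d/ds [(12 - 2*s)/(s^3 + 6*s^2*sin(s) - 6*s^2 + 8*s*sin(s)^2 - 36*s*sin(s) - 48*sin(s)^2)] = 4*(3*s*cos(s) + s + 3*sin(s) + 4*sin(2*s))/((s + 2*sin(s))^2*(s + 4*sin(s))^2)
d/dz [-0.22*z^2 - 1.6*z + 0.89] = -0.44*z - 1.6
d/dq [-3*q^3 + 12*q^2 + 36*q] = -9*q^2 + 24*q + 36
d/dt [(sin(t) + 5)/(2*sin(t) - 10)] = -5*cos(t)/(sin(t) - 5)^2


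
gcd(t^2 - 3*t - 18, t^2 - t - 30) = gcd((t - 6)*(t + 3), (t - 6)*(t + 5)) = t - 6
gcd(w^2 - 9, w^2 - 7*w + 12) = w - 3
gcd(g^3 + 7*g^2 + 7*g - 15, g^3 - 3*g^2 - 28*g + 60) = g + 5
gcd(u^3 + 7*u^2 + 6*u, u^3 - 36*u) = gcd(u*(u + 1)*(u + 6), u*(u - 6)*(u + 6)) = u^2 + 6*u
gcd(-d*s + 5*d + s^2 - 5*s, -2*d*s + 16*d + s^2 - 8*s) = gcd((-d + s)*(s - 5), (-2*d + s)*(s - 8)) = 1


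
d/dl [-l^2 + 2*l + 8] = 2 - 2*l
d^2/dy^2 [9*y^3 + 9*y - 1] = 54*y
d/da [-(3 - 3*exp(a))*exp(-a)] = 3*exp(-a)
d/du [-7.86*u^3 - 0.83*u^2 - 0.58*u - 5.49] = -23.58*u^2 - 1.66*u - 0.58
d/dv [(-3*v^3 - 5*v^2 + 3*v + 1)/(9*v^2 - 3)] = (-9*v^4 + 4*v - 3)/(3*(9*v^4 - 6*v^2 + 1))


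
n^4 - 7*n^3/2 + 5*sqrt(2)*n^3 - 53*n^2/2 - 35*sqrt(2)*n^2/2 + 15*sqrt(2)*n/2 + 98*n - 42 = (n - 3)*(n - 1/2)*(n - 2*sqrt(2))*(n + 7*sqrt(2))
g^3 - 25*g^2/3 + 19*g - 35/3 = (g - 5)*(g - 7/3)*(g - 1)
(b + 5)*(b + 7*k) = b^2 + 7*b*k + 5*b + 35*k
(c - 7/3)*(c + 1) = c^2 - 4*c/3 - 7/3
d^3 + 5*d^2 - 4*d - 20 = (d - 2)*(d + 2)*(d + 5)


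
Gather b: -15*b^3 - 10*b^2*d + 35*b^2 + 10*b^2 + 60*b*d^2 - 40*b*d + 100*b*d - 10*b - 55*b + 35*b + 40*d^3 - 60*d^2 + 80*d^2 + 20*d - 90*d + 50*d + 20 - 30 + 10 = -15*b^3 + b^2*(45 - 10*d) + b*(60*d^2 + 60*d - 30) + 40*d^3 + 20*d^2 - 20*d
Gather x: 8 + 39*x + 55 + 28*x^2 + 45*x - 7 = 28*x^2 + 84*x + 56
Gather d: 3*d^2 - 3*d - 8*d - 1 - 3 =3*d^2 - 11*d - 4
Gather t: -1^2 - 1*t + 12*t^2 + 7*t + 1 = 12*t^2 + 6*t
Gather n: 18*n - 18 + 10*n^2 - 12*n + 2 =10*n^2 + 6*n - 16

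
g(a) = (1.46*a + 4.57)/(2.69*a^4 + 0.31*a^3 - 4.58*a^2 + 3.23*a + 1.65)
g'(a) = (1.46*a + 4.57)*(-10.76*a^3 - 0.93*a^2 + 9.16*a - 3.23)/(2.69*a^4 + 0.31*a^3 - 4.58*a^2 + 3.23*a + 1.65)^2 + 1.46/(2.69*a^4 + 0.31*a^3 - 4.58*a^2 + 3.23*a + 1.65) = (-11.7822*a^4 - 50.0784*a^3 + 2.4367*a^2 + 41.8612*a - 12.3521)/(7.2361*a^8 + 1.6678*a^7 - 24.5443*a^6 + 14.5378*a^5 + 31.856*a^4 - 28.5638*a^3 - 4.6811*a^2 + 10.659*a + 2.7225)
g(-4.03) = -0.00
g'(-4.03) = 0.00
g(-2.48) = 0.02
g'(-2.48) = 0.06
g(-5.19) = -0.00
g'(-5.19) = -0.00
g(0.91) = 2.05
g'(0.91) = -2.18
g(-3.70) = -0.00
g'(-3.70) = 0.00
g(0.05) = 2.58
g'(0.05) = -3.17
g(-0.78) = -1.22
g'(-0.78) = -3.06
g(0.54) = 2.29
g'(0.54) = 0.38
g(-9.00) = -0.00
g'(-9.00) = -0.00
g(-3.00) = 0.00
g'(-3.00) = 0.01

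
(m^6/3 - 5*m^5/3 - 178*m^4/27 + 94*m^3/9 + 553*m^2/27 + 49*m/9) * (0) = 0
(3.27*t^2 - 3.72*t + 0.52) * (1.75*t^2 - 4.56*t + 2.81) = 5.7225*t^4 - 21.4212*t^3 + 27.0619*t^2 - 12.8244*t + 1.4612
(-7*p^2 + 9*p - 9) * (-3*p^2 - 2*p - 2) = 21*p^4 - 13*p^3 + 23*p^2 + 18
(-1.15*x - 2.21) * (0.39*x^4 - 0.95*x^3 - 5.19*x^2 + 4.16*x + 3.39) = -0.4485*x^5 + 0.2306*x^4 + 8.068*x^3 + 6.6859*x^2 - 13.0921*x - 7.4919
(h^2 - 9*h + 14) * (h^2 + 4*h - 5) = h^4 - 5*h^3 - 27*h^2 + 101*h - 70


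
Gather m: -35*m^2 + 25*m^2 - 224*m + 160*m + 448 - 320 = -10*m^2 - 64*m + 128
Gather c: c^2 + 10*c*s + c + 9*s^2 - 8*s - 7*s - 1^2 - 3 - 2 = c^2 + c*(10*s + 1) + 9*s^2 - 15*s - 6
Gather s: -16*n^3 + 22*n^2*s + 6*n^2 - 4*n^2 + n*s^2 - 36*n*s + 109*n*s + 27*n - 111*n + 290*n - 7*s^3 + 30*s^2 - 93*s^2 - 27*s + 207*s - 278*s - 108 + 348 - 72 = -16*n^3 + 2*n^2 + 206*n - 7*s^3 + s^2*(n - 63) + s*(22*n^2 + 73*n - 98) + 168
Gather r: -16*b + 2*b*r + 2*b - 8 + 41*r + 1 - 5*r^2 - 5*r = -14*b - 5*r^2 + r*(2*b + 36) - 7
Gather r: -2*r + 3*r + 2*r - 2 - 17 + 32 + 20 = 3*r + 33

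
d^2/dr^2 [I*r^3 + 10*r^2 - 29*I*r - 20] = 6*I*r + 20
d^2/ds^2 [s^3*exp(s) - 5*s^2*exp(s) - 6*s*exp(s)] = (s^3 + s^2 - 20*s - 22)*exp(s)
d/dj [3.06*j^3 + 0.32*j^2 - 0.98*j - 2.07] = 9.18*j^2 + 0.64*j - 0.98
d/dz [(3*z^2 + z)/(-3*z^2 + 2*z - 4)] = (9*z^2 - 24*z - 4)/(9*z^4 - 12*z^3 + 28*z^2 - 16*z + 16)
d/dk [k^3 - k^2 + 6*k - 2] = 3*k^2 - 2*k + 6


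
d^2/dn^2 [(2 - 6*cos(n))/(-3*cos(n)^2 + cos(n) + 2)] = (-243*(1 - cos(2*n))^2*cos(n) + 27*(1 - cos(2*n))^2 + 313*cos(n) + 62*cos(2*n) - 279*cos(3*n) + 54*cos(5*n) - 150)/(2*(cos(n) - 1)^3*(3*cos(n) + 2)^3)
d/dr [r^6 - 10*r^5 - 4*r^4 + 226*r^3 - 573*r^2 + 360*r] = 6*r^5 - 50*r^4 - 16*r^3 + 678*r^2 - 1146*r + 360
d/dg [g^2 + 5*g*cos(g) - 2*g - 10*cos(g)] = -5*g*sin(g) + 2*g + 10*sin(g) + 5*cos(g) - 2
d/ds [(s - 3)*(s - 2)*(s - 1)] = 3*s^2 - 12*s + 11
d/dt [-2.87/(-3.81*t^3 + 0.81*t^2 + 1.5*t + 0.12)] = (-32.8041*t^2 + 4.6494*t + 4.305)/(-3.81*t^3 + 0.81*t^2 + 1.5*t + 0.12)^2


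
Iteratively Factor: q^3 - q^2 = (q - 1)*(q^2) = q*(q - 1)*(q)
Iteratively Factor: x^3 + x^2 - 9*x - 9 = (x - 3)*(x^2 + 4*x + 3) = (x - 3)*(x + 3)*(x + 1)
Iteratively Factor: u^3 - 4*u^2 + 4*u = (u - 2)*(u^2 - 2*u) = (u - 2)^2*(u)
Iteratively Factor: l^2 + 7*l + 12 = (l + 3)*(l + 4)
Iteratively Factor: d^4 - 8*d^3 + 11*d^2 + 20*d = (d - 4)*(d^3 - 4*d^2 - 5*d) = (d - 4)*(d + 1)*(d^2 - 5*d) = d*(d - 4)*(d + 1)*(d - 5)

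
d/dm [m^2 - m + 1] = 2*m - 1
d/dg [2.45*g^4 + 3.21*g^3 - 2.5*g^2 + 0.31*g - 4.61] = 9.8*g^3 + 9.63*g^2 - 5.0*g + 0.31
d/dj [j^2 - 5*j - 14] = 2*j - 5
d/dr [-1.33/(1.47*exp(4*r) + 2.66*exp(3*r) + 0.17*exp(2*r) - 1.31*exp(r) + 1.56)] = (7.8204*exp(3*r) + 10.6134*exp(2*r) + 0.4522*exp(r) - 1.7423)*exp(r)/(1.47*exp(4*r) + 2.66*exp(3*r) + 0.17*exp(2*r) - 1.31*exp(r) + 1.56)^2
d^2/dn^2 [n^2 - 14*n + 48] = 2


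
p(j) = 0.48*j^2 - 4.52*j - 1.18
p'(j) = 0.96*j - 4.52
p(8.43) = -5.17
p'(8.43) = 3.57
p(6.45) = -10.36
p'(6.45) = 1.67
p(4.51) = -11.80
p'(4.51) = -0.19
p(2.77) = -10.02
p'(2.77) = -1.86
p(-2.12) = 10.56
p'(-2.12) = -6.56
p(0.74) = -4.26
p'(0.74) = -3.81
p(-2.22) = 11.22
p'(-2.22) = -6.65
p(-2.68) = 14.38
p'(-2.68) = -7.09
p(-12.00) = 122.18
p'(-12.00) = -16.04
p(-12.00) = 122.18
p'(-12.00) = -16.04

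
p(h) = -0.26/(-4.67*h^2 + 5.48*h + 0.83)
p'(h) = -0.26*(9.34*h - 5.48)/(-4.67*h^2 + 5.48*h + 0.83)^2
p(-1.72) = 0.01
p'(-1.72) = 0.01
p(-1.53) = 0.01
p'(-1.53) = 0.02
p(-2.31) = 0.01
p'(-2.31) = 0.01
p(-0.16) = 1.56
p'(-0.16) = 65.53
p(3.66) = 0.01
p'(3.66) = -0.00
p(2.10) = 0.03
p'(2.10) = -0.05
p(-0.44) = 0.10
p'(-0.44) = 0.40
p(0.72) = -0.11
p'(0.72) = -0.06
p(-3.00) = 0.00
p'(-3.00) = 0.00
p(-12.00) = 0.00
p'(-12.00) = 0.00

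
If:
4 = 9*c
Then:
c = 4/9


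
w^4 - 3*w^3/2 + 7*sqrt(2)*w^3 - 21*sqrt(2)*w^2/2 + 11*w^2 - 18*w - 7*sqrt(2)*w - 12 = (w - 2)*(w + 1/2)*(w + sqrt(2))*(w + 6*sqrt(2))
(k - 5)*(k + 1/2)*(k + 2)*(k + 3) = k^4 + k^3/2 - 19*k^2 - 79*k/2 - 15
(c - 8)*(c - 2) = c^2 - 10*c + 16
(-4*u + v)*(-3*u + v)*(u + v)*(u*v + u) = 12*u^4*v + 12*u^4 + 5*u^3*v^2 + 5*u^3*v - 6*u^2*v^3 - 6*u^2*v^2 + u*v^4 + u*v^3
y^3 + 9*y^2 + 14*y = y*(y + 2)*(y + 7)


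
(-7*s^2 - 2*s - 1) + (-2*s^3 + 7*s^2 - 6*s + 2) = -2*s^3 - 8*s + 1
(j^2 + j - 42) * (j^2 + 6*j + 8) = j^4 + 7*j^3 - 28*j^2 - 244*j - 336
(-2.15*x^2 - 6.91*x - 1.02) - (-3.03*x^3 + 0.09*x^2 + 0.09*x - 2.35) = 3.03*x^3 - 2.24*x^2 - 7.0*x + 1.33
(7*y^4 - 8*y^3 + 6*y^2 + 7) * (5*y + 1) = 35*y^5 - 33*y^4 + 22*y^3 + 6*y^2 + 35*y + 7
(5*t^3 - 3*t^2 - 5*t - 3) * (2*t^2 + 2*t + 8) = 10*t^5 + 4*t^4 + 24*t^3 - 40*t^2 - 46*t - 24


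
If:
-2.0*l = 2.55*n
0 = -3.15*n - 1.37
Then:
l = 0.55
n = -0.43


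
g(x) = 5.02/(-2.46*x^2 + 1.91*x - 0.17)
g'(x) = 5.02*(4.92*x - 1.91)/(-2.46*x^2 + 1.91*x - 0.17)^2 = (24.6984*x - 9.5882)/(2.46*x^2 - 1.91*x + 0.17)^2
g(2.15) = -0.68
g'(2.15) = 0.79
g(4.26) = -0.14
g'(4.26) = 0.07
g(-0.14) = -10.34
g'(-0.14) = -55.32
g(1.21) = -3.44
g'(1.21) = 9.51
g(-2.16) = -0.32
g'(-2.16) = -0.25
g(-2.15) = -0.32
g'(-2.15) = -0.26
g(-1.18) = -0.86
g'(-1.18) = -1.13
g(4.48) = -0.12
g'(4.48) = 0.06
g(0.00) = -29.53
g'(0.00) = -331.77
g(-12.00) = -0.01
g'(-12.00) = -0.00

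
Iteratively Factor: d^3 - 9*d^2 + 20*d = (d - 5)*(d^2 - 4*d) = (d - 5)*(d - 4)*(d)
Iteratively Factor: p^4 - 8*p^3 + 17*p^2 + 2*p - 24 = (p - 3)*(p^3 - 5*p^2 + 2*p + 8) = (p - 4)*(p - 3)*(p^2 - p - 2) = (p - 4)*(p - 3)*(p - 2)*(p + 1)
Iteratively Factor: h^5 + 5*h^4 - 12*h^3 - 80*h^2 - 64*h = (h - 4)*(h^4 + 9*h^3 + 24*h^2 + 16*h) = (h - 4)*(h + 1)*(h^3 + 8*h^2 + 16*h) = (h - 4)*(h + 1)*(h + 4)*(h^2 + 4*h) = (h - 4)*(h + 1)*(h + 4)^2*(h)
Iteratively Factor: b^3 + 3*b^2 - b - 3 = (b + 3)*(b^2 - 1) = (b - 1)*(b + 3)*(b + 1)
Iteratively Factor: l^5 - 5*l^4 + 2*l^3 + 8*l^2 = (l)*(l^4 - 5*l^3 + 2*l^2 + 8*l) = l*(l - 2)*(l^3 - 3*l^2 - 4*l) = l^2*(l - 2)*(l^2 - 3*l - 4) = l^2*(l - 4)*(l - 2)*(l + 1)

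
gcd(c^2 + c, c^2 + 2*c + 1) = c + 1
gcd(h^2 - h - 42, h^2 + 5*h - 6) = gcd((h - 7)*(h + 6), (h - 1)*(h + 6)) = h + 6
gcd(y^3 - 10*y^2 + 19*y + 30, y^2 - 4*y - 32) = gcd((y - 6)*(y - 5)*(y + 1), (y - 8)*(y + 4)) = 1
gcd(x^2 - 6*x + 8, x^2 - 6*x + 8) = x^2 - 6*x + 8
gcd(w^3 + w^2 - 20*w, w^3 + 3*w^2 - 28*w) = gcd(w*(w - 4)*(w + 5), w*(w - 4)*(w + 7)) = w^2 - 4*w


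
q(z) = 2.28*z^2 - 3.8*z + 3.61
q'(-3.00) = -17.48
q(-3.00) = 35.53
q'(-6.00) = -31.16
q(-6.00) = 108.49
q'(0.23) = -2.75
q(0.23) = 2.86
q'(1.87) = 4.73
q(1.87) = 4.48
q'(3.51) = 12.21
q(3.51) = 18.36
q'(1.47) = 2.90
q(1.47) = 2.95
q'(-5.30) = -27.97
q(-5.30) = 87.80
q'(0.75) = -0.38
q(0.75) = 2.04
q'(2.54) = 7.78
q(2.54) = 8.67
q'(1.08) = 1.12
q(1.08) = 2.17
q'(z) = 4.56*z - 3.8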